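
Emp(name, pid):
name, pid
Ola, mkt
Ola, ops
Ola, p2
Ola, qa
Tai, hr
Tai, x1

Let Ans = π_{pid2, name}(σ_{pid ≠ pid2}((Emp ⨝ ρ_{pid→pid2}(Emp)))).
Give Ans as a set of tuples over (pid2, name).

{(hr, Tai), (mkt, Ola), (ops, Ola), (p2, Ola), (qa, Ola), (x1, Tai)}

ρ[pid→pid2]: schema becomes (name, pid2); tuples unchanged.
Natural join on name: {(Ola, mkt, mkt), (Ola, mkt, ops), (Ola, mkt, p2), (Ola, mkt, qa), (Ola, ops, mkt), (Ola, ops, ops), (Ola, ops, p2), (Ola, ops, qa), (Ola, p2, mkt), (Ola, p2, ops), (Ola, p2, p2), (Ola, p2, qa), (Ola, qa, mkt), (Ola, qa, ops), (Ola, qa, p2), (Ola, qa, qa), (Tai, hr, hr), (Tai, hr, x1), (Tai, x1, hr), (Tai, x1, x1)}
Apply σ_{pid ≠ pid2}; surviving tuples: {(Ola, mkt, ops), (Ola, mkt, p2), (Ola, mkt, qa), (Ola, ops, mkt), (Ola, ops, p2), (Ola, ops, qa), (Ola, p2, mkt), (Ola, p2, ops), (Ola, p2, qa), (Ola, qa, mkt), (Ola, qa, ops), (Ola, qa, p2), (Tai, hr, x1), (Tai, x1, hr)}
Keep only column(s) pid2, name (8 duplicate(s) eliminated): {(hr, Tai), (mkt, Ola), (ops, Ola), (p2, Ola), (qa, Ola), (x1, Tai)}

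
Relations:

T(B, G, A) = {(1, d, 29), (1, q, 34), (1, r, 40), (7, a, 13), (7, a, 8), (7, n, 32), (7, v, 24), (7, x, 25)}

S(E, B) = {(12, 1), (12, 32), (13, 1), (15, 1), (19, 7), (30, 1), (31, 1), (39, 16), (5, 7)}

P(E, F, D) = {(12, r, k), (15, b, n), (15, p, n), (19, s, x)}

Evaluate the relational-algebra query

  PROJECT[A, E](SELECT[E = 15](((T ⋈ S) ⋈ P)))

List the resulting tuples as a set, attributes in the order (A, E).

{(29, 15), (34, 15), (40, 15)}

Natural join on B: {(1, d, 29, 12), (1, d, 29, 13), (1, d, 29, 15), (1, d, 29, 30), (1, d, 29, 31), (1, q, 34, 12), (1, q, 34, 13), (1, q, 34, 15), (1, q, 34, 30), (1, q, 34, 31), (1, r, 40, 12), (1, r, 40, 13), (1, r, 40, 15), (1, r, 40, 30), (1, r, 40, 31), (7, a, 13, 19), (7, a, 13, 5), (7, a, 8, 19), (7, a, 8, 5), (7, n, 32, 19), (7, n, 32, 5), (7, v, 24, 19), (7, v, 24, 5), (7, x, 25, 19), (7, x, 25, 5)}
Natural join on E: {(1, d, 29, 12, r, k), (1, d, 29, 15, b, n), (1, d, 29, 15, p, n), (1, q, 34, 12, r, k), (1, q, 34, 15, b, n), (1, q, 34, 15, p, n), (1, r, 40, 12, r, k), (1, r, 40, 15, b, n), (1, r, 40, 15, p, n), (7, a, 13, 19, s, x), (7, a, 8, 19, s, x), (7, n, 32, 19, s, x), (7, v, 24, 19, s, x), (7, x, 25, 19, s, x)}
Filtering on E = 15 leaves {(1, d, 29, 15, b, n), (1, d, 29, 15, p, n), (1, q, 34, 15, b, n), (1, q, 34, 15, p, n), (1, r, 40, 15, b, n), (1, r, 40, 15, p, n)}.
π_{A, E} gives {(29, 15), (34, 15), (40, 15)} (3 duplicate(s) eliminated).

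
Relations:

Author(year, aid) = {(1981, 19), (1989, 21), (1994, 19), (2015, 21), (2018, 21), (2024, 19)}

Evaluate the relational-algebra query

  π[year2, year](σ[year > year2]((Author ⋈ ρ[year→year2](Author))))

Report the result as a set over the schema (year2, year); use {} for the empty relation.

{(1981, 1994), (1981, 2024), (1989, 2015), (1989, 2018), (1994, 2024), (2015, 2018)}

ρ[year→year2]: schema becomes (year2, aid); tuples unchanged.
Author ⋈ ρ[year→year2](Author) (natural join on aid): {(1981, 19, 1981), (1981, 19, 1994), (1981, 19, 2024), (1989, 21, 1989), (1989, 21, 2015), (1989, 21, 2018), (1994, 19, 1981), (1994, 19, 1994), (1994, 19, 2024), (2015, 21, 1989), (2015, 21, 2015), (2015, 21, 2018), (2018, 21, 1989), (2018, 21, 2015), (2018, 21, 2018), (2024, 19, 1981), (2024, 19, 1994), (2024, 19, 2024)}
Filtering on year > year2 leaves {(1994, 19, 1981), (2015, 21, 1989), (2018, 21, 1989), (2018, 21, 2015), (2024, 19, 1981), (2024, 19, 1994)}.
π[year2, year]: project onto (year2, year) → {(1981, 1994), (1981, 2024), (1989, 2015), (1989, 2018), (1994, 2024), (2015, 2018)}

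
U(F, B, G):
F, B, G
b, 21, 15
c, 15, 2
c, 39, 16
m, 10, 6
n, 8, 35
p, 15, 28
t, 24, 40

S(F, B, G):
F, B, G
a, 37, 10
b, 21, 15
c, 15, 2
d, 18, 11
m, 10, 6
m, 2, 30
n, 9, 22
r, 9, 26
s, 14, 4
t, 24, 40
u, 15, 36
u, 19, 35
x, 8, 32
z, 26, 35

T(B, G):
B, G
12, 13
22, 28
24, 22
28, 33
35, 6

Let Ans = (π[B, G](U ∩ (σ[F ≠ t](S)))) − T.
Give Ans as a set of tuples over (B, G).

σ[F ≠ t]: keep tuples satisfying F ≠ t → {(a, 37, 10), (b, 21, 15), (c, 15, 2), (d, 18, 11), (m, 10, 6), (m, 2, 30), (n, 9, 22), (r, 9, 26), (s, 14, 4), (u, 15, 36), (u, 19, 35), (x, 8, 32), (z, 26, 35)}
Intersection: {(b, 21, 15), (c, 15, 2), (c, 39, 16), (m, 10, 6), (n, 8, 35), (p, 15, 28), (t, 24, 40)} with {(a, 37, 10), (b, 21, 15), (c, 15, 2), (d, 18, 11), (m, 10, 6), (m, 2, 30), (n, 9, 22), (r, 9, 26), (s, 14, 4), (u, 15, 36), (u, 19, 35), (x, 8, 32), (z, 26, 35)} → {(b, 21, 15), (c, 15, 2), (m, 10, 6)}
π_{B, G} gives {(10, 6), (15, 2), (21, 15)}.
Difference: {(10, 6), (15, 2), (21, 15)} with {(12, 13), (22, 28), (24, 22), (28, 33), (35, 6)} → {(10, 6), (15, 2), (21, 15)}

{(10, 6), (15, 2), (21, 15)}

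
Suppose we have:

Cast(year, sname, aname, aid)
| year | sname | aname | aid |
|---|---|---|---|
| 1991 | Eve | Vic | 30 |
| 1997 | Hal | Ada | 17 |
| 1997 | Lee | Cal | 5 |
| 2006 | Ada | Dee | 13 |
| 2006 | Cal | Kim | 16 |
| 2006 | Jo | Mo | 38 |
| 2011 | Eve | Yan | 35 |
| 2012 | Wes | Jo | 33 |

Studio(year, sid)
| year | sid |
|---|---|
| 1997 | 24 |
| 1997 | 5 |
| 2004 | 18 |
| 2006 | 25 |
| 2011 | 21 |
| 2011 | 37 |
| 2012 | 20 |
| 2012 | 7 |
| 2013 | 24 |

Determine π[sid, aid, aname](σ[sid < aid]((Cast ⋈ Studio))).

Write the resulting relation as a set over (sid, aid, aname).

{(20, 33, Jo), (21, 35, Yan), (25, 38, Mo), (5, 17, Ada), (7, 33, Jo)}

Cast ⋈ Studio (natural join on year): {(1997, Hal, Ada, 17, 24), (1997, Hal, Ada, 17, 5), (1997, Lee, Cal, 5, 24), (1997, Lee, Cal, 5, 5), (2006, Ada, Dee, 13, 25), (2006, Cal, Kim, 16, 25), (2006, Jo, Mo, 38, 25), (2011, Eve, Yan, 35, 21), (2011, Eve, Yan, 35, 37), (2012, Wes, Jo, 33, 20), (2012, Wes, Jo, 33, 7)}
Apply σ_{sid < aid}; surviving tuples: {(1997, Hal, Ada, 17, 5), (2006, Jo, Mo, 38, 25), (2011, Eve, Yan, 35, 21), (2012, Wes, Jo, 33, 20), (2012, Wes, Jo, 33, 7)}
π_{sid, aid, aname} gives {(20, 33, Jo), (21, 35, Yan), (25, 38, Mo), (5, 17, Ada), (7, 33, Jo)}.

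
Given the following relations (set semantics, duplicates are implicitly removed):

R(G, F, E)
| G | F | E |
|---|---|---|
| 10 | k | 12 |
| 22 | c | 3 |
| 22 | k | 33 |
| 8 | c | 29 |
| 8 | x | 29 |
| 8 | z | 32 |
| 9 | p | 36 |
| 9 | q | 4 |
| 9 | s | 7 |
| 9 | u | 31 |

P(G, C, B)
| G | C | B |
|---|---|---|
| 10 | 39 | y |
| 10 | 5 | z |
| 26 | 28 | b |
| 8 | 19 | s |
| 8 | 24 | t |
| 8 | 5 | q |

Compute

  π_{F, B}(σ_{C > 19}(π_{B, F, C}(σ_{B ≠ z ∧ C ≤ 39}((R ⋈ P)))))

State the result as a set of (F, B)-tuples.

Natural join on G: {(10, k, 12, 39, y), (10, k, 12, 5, z), (8, c, 29, 19, s), (8, c, 29, 24, t), (8, c, 29, 5, q), (8, x, 29, 19, s), (8, x, 29, 24, t), (8, x, 29, 5, q), (8, z, 32, 19, s), (8, z, 32, 24, t), (8, z, 32, 5, q)}
Filtering on B ≠ z ∧ C ≤ 39 leaves {(10, k, 12, 39, y), (8, c, 29, 19, s), (8, c, 29, 24, t), (8, c, 29, 5, q), (8, x, 29, 19, s), (8, x, 29, 24, t), (8, x, 29, 5, q), (8, z, 32, 19, s), (8, z, 32, 24, t), (8, z, 32, 5, q)}.
π[B, F, C]: project onto (B, F, C) → {(q, c, 5), (q, x, 5), (q, z, 5), (s, c, 19), (s, x, 19), (s, z, 19), (t, c, 24), (t, x, 24), (t, z, 24), (y, k, 39)}
Filtering on C > 19 leaves {(t, c, 24), (t, x, 24), (t, z, 24), (y, k, 39)}.
π[F, B]: project onto (F, B) → {(c, t), (k, y), (x, t), (z, t)}

{(c, t), (k, y), (x, t), (z, t)}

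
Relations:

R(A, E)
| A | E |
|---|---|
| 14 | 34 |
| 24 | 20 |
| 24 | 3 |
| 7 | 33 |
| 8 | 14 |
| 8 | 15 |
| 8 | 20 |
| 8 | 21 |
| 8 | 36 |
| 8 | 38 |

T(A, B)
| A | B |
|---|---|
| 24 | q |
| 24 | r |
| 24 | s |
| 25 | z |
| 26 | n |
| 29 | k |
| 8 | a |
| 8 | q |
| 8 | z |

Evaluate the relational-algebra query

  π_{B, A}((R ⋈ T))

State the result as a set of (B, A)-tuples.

Natural join on A: {(24, 20, q), (24, 20, r), (24, 20, s), (24, 3, q), (24, 3, r), (24, 3, s), (8, 14, a), (8, 14, q), (8, 14, z), (8, 15, a), (8, 15, q), (8, 15, z), (8, 20, a), (8, 20, q), (8, 20, z), (8, 21, a), (8, 21, q), (8, 21, z), (8, 36, a), (8, 36, q), (8, 36, z), (8, 38, a), (8, 38, q), (8, 38, z)}
π[B, A]: project onto (B, A) (18 duplicate(s) eliminated) → {(a, 8), (q, 24), (q, 8), (r, 24), (s, 24), (z, 8)}

{(a, 8), (q, 24), (q, 8), (r, 24), (s, 24), (z, 8)}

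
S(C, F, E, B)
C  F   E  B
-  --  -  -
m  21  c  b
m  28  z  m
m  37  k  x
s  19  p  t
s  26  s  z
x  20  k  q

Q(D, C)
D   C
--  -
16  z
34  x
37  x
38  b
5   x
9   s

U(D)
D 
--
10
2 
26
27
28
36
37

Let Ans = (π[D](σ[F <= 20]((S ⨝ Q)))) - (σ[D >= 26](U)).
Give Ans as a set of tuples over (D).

Joining S and Q on C yields {(s, 19, p, t, 9), (s, 26, s, z, 9), (x, 20, k, q, 34), (x, 20, k, q, 37), (x, 20, k, q, 5)}.
Filtering on F <= 20 leaves {(s, 19, p, t, 9), (x, 20, k, q, 34), (x, 20, k, q, 37), (x, 20, k, q, 5)}.
π_{D} gives {34, 37, 5, 9}.
Filtering on D >= 26 leaves {26, 27, 28, 36, 37}.
Taking the difference: {34, 5, 9}

{34, 5, 9}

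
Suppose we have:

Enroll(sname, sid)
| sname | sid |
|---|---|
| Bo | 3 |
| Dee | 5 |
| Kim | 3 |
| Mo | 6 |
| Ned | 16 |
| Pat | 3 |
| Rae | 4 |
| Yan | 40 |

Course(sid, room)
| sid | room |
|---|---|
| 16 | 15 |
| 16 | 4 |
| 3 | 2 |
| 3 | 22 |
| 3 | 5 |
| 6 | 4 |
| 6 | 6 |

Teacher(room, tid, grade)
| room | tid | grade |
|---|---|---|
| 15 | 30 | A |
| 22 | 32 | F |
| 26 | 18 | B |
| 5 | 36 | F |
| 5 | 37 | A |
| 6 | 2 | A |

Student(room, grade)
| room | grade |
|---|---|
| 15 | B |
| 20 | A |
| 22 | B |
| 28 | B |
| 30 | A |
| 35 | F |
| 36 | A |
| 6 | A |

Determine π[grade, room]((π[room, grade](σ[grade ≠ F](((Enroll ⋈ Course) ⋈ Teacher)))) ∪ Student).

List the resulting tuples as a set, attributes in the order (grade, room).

{(A, 15), (A, 20), (A, 30), (A, 36), (A, 5), (A, 6), (B, 15), (B, 22), (B, 28), (F, 35)}

Joining Enroll and Course on sid yields {(Bo, 3, 2), (Bo, 3, 22), (Bo, 3, 5), (Kim, 3, 2), (Kim, 3, 22), (Kim, 3, 5), (Mo, 6, 4), (Mo, 6, 6), (Ned, 16, 15), (Ned, 16, 4), (Pat, 3, 2), (Pat, 3, 22), (Pat, 3, 5)}.
Joining (Enroll ⋈ Course) and Teacher on room yields {(Bo, 3, 22, 32, F), (Bo, 3, 5, 36, F), (Bo, 3, 5, 37, A), (Kim, 3, 22, 32, F), (Kim, 3, 5, 36, F), (Kim, 3, 5, 37, A), (Mo, 6, 6, 2, A), (Ned, 16, 15, 30, A), (Pat, 3, 22, 32, F), (Pat, 3, 5, 36, F), (Pat, 3, 5, 37, A)}.
Apply σ_{grade ≠ F}; surviving tuples: {(Bo, 3, 5, 37, A), (Kim, 3, 5, 37, A), (Mo, 6, 6, 2, A), (Ned, 16, 15, 30, A), (Pat, 3, 5, 37, A)}
π_{room, grade} gives {(15, A), (5, A), (6, A)} (2 duplicate(s) eliminated).
Taking the union: {(15, A), (15, B), (20, A), (22, B), (28, B), (30, A), (35, F), (36, A), (5, A), (6, A)}
π_{grade, room} gives {(A, 15), (A, 20), (A, 30), (A, 36), (A, 5), (A, 6), (B, 15), (B, 22), (B, 28), (F, 35)}.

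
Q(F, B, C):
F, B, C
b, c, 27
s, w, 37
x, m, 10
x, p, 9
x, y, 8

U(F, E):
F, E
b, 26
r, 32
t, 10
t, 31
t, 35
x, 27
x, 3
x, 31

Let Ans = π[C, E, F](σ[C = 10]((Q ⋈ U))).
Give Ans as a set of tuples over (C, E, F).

{(10, 27, x), (10, 3, x), (10, 31, x)}

Natural join on F: {(b, c, 27, 26), (x, m, 10, 27), (x, m, 10, 3), (x, m, 10, 31), (x, p, 9, 27), (x, p, 9, 3), (x, p, 9, 31), (x, y, 8, 27), (x, y, 8, 3), (x, y, 8, 31)}
Apply σ_{C = 10}; surviving tuples: {(x, m, 10, 27), (x, m, 10, 3), (x, m, 10, 31)}
Keep only column(s) C, E, F: {(10, 27, x), (10, 3, x), (10, 31, x)}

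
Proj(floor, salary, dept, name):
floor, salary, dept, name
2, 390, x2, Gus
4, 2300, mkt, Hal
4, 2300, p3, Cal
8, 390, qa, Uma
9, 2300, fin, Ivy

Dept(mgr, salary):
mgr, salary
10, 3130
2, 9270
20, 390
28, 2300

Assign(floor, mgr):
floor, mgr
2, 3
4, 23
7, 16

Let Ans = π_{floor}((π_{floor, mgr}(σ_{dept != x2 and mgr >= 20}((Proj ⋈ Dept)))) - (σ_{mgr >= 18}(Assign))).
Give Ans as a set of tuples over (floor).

Joining Proj and Dept on salary yields {(2, 390, x2, Gus, 20), (4, 2300, mkt, Hal, 28), (4, 2300, p3, Cal, 28), (8, 390, qa, Uma, 20), (9, 2300, fin, Ivy, 28)}.
Filtering on dept != x2 and mgr >= 20 leaves {(4, 2300, mkt, Hal, 28), (4, 2300, p3, Cal, 28), (8, 390, qa, Uma, 20), (9, 2300, fin, Ivy, 28)}.
Projecting to floor, mgr (1 duplicate(s) eliminated): {(4, 28), (8, 20), (9, 28)}
Filtering on mgr >= 18 leaves {(4, 23)}.
Taking the difference: {(4, 28), (8, 20), (9, 28)}
Projecting to floor: {4, 8, 9}

{4, 8, 9}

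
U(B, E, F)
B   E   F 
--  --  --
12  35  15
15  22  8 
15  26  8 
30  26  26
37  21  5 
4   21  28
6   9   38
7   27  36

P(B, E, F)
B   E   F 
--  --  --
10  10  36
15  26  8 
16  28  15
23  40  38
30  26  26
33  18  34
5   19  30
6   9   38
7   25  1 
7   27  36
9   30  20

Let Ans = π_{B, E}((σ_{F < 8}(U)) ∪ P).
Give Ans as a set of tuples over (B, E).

{(10, 10), (15, 26), (16, 28), (23, 40), (30, 26), (33, 18), (37, 21), (5, 19), (6, 9), (7, 25), (7, 27), (9, 30)}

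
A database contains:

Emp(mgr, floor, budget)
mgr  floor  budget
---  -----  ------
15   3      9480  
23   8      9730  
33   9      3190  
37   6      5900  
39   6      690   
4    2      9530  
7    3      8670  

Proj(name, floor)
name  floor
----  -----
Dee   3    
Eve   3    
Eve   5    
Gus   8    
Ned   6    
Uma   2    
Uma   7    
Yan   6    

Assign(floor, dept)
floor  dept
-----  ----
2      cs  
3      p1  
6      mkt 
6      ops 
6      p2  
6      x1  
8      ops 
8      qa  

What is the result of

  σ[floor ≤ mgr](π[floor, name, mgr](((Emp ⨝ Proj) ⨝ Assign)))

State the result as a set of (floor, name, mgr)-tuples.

{(2, Uma, 4), (3, Dee, 15), (3, Dee, 7), (3, Eve, 15), (3, Eve, 7), (6, Ned, 37), (6, Ned, 39), (6, Yan, 37), (6, Yan, 39), (8, Gus, 23)}

Emp ⋈ Proj (natural join on floor): {(15, 3, 9480, Dee), (15, 3, 9480, Eve), (23, 8, 9730, Gus), (37, 6, 5900, Ned), (37, 6, 5900, Yan), (39, 6, 690, Ned), (39, 6, 690, Yan), (4, 2, 9530, Uma), (7, 3, 8670, Dee), (7, 3, 8670, Eve)}
(Emp ⨝ Proj) ⋈ Assign (natural join on floor): {(15, 3, 9480, Dee, p1), (15, 3, 9480, Eve, p1), (23, 8, 9730, Gus, ops), (23, 8, 9730, Gus, qa), (37, 6, 5900, Ned, mkt), (37, 6, 5900, Ned, ops), (37, 6, 5900, Ned, p2), (37, 6, 5900, Ned, x1), (37, 6, 5900, Yan, mkt), (37, 6, 5900, Yan, ops), (37, 6, 5900, Yan, p2), (37, 6, 5900, Yan, x1), (39, 6, 690, Ned, mkt), (39, 6, 690, Ned, ops), (39, 6, 690, Ned, p2), (39, 6, 690, Ned, x1), (39, 6, 690, Yan, mkt), (39, 6, 690, Yan, ops), (39, 6, 690, Yan, p2), (39, 6, 690, Yan, x1), (4, 2, 9530, Uma, cs), (7, 3, 8670, Dee, p1), (7, 3, 8670, Eve, p1)}
Projecting to floor, name, mgr (13 duplicate(s) eliminated): {(2, Uma, 4), (3, Dee, 15), (3, Dee, 7), (3, Eve, 15), (3, Eve, 7), (6, Ned, 37), (6, Ned, 39), (6, Yan, 37), (6, Yan, 39), (8, Gus, 23)}
Apply σ_{floor ≤ mgr}; surviving tuples: {(2, Uma, 4), (3, Dee, 15), (3, Dee, 7), (3, Eve, 15), (3, Eve, 7), (6, Ned, 37), (6, Ned, 39), (6, Yan, 37), (6, Yan, 39), (8, Gus, 23)}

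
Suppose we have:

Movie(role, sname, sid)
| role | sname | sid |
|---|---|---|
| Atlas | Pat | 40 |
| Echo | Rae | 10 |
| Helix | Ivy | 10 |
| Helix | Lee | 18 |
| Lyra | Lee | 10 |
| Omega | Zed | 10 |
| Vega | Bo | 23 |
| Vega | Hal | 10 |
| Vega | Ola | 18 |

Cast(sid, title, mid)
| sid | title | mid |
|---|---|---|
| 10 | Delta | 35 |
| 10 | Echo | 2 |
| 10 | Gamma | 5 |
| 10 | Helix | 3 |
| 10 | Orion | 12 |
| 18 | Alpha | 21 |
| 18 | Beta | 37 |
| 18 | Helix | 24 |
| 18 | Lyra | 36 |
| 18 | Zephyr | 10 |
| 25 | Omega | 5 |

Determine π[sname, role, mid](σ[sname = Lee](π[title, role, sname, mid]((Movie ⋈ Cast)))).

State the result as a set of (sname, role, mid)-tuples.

Natural join on sid: {(Echo, Rae, 10, Delta, 35), (Echo, Rae, 10, Echo, 2), (Echo, Rae, 10, Gamma, 5), (Echo, Rae, 10, Helix, 3), (Echo, Rae, 10, Orion, 12), (Helix, Ivy, 10, Delta, 35), (Helix, Ivy, 10, Echo, 2), (Helix, Ivy, 10, Gamma, 5), (Helix, Ivy, 10, Helix, 3), (Helix, Ivy, 10, Orion, 12), (Helix, Lee, 18, Alpha, 21), (Helix, Lee, 18, Beta, 37), (Helix, Lee, 18, Helix, 24), (Helix, Lee, 18, Lyra, 36), (Helix, Lee, 18, Zephyr, 10), (Lyra, Lee, 10, Delta, 35), (Lyra, Lee, 10, Echo, 2), (Lyra, Lee, 10, Gamma, 5), (Lyra, Lee, 10, Helix, 3), (Lyra, Lee, 10, Orion, 12), (Omega, Zed, 10, Delta, 35), (Omega, Zed, 10, Echo, 2), (Omega, Zed, 10, Gamma, 5), (Omega, Zed, 10, Helix, 3), (Omega, Zed, 10, Orion, 12), (Vega, Hal, 10, Delta, 35), (Vega, Hal, 10, Echo, 2), (Vega, Hal, 10, Gamma, 5), (Vega, Hal, 10, Helix, 3), (Vega, Hal, 10, Orion, 12), (Vega, Ola, 18, Alpha, 21), (Vega, Ola, 18, Beta, 37), (Vega, Ola, 18, Helix, 24), (Vega, Ola, 18, Lyra, 36), (Vega, Ola, 18, Zephyr, 10)}
Projecting to title, role, sname, mid: {(Alpha, Helix, Lee, 21), (Alpha, Vega, Ola, 21), (Beta, Helix, Lee, 37), (Beta, Vega, Ola, 37), (Delta, Echo, Rae, 35), (Delta, Helix, Ivy, 35), (Delta, Lyra, Lee, 35), (Delta, Omega, Zed, 35), (Delta, Vega, Hal, 35), (Echo, Echo, Rae, 2), (Echo, Helix, Ivy, 2), (Echo, Lyra, Lee, 2), (Echo, Omega, Zed, 2), (Echo, Vega, Hal, 2), (Gamma, Echo, Rae, 5), (Gamma, Helix, Ivy, 5), (Gamma, Lyra, Lee, 5), (Gamma, Omega, Zed, 5), (Gamma, Vega, Hal, 5), (Helix, Echo, Rae, 3), (Helix, Helix, Ivy, 3), (Helix, Helix, Lee, 24), (Helix, Lyra, Lee, 3), (Helix, Omega, Zed, 3), (Helix, Vega, Hal, 3), (Helix, Vega, Ola, 24), (Lyra, Helix, Lee, 36), (Lyra, Vega, Ola, 36), (Orion, Echo, Rae, 12), (Orion, Helix, Ivy, 12), (Orion, Lyra, Lee, 12), (Orion, Omega, Zed, 12), (Orion, Vega, Hal, 12), (Zephyr, Helix, Lee, 10), (Zephyr, Vega, Ola, 10)}
Filtering on sname = Lee leaves {(Alpha, Helix, Lee, 21), (Beta, Helix, Lee, 37), (Delta, Lyra, Lee, 35), (Echo, Lyra, Lee, 2), (Gamma, Lyra, Lee, 5), (Helix, Helix, Lee, 24), (Helix, Lyra, Lee, 3), (Lyra, Helix, Lee, 36), (Orion, Lyra, Lee, 12), (Zephyr, Helix, Lee, 10)}.
Projecting to sname, role, mid: {(Lee, Helix, 10), (Lee, Helix, 21), (Lee, Helix, 24), (Lee, Helix, 36), (Lee, Helix, 37), (Lee, Lyra, 12), (Lee, Lyra, 2), (Lee, Lyra, 3), (Lee, Lyra, 35), (Lee, Lyra, 5)}

{(Lee, Helix, 10), (Lee, Helix, 21), (Lee, Helix, 24), (Lee, Helix, 36), (Lee, Helix, 37), (Lee, Lyra, 12), (Lee, Lyra, 2), (Lee, Lyra, 3), (Lee, Lyra, 35), (Lee, Lyra, 5)}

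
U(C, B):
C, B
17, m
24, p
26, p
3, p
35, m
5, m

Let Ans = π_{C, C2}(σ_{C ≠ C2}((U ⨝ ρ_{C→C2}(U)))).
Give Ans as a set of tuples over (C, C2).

ρ[C→C2]: schema becomes (C2, B); tuples unchanged.
Natural join on B: {(17, m, 17), (17, m, 35), (17, m, 5), (24, p, 24), (24, p, 26), (24, p, 3), (26, p, 24), (26, p, 26), (26, p, 3), (3, p, 24), (3, p, 26), (3, p, 3), (35, m, 17), (35, m, 35), (35, m, 5), (5, m, 17), (5, m, 35), (5, m, 5)}
Selection C ≠ C2: {(17, m, 35), (17, m, 5), (24, p, 26), (24, p, 3), (26, p, 24), (26, p, 3), (3, p, 24), (3, p, 26), (35, m, 17), (35, m, 5), (5, m, 17), (5, m, 35)}
Projecting to C, C2: {(17, 35), (17, 5), (24, 26), (24, 3), (26, 24), (26, 3), (3, 24), (3, 26), (35, 17), (35, 5), (5, 17), (5, 35)}

{(17, 35), (17, 5), (24, 26), (24, 3), (26, 24), (26, 3), (3, 24), (3, 26), (35, 17), (35, 5), (5, 17), (5, 35)}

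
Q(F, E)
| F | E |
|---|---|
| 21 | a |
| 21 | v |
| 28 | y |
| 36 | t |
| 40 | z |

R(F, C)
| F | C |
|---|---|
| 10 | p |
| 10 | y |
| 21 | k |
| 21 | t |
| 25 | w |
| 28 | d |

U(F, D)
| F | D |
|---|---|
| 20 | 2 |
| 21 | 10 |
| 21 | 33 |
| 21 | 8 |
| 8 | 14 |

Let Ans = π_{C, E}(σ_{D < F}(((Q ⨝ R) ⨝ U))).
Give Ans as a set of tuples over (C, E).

{(k, a), (k, v), (t, a), (t, v)}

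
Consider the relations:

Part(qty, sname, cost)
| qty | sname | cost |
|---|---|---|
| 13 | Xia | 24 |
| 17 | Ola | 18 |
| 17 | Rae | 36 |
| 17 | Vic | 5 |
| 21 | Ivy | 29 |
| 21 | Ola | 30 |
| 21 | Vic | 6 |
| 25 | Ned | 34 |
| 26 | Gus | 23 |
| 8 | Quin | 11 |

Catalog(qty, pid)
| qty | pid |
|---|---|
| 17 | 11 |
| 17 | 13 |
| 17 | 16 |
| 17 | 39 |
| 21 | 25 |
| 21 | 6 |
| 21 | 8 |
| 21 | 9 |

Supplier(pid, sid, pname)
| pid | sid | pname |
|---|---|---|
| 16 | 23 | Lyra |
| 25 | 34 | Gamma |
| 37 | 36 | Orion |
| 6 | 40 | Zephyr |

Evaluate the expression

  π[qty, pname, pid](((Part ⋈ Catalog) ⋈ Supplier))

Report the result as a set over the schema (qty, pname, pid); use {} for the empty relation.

Natural join on qty: {(17, Ola, 18, 11), (17, Ola, 18, 13), (17, Ola, 18, 16), (17, Ola, 18, 39), (17, Rae, 36, 11), (17, Rae, 36, 13), (17, Rae, 36, 16), (17, Rae, 36, 39), (17, Vic, 5, 11), (17, Vic, 5, 13), (17, Vic, 5, 16), (17, Vic, 5, 39), (21, Ivy, 29, 25), (21, Ivy, 29, 6), (21, Ivy, 29, 8), (21, Ivy, 29, 9), (21, Ola, 30, 25), (21, Ola, 30, 6), (21, Ola, 30, 8), (21, Ola, 30, 9), (21, Vic, 6, 25), (21, Vic, 6, 6), (21, Vic, 6, 8), (21, Vic, 6, 9)}
Natural join on pid: {(17, Ola, 18, 16, 23, Lyra), (17, Rae, 36, 16, 23, Lyra), (17, Vic, 5, 16, 23, Lyra), (21, Ivy, 29, 25, 34, Gamma), (21, Ivy, 29, 6, 40, Zephyr), (21, Ola, 30, 25, 34, Gamma), (21, Ola, 30, 6, 40, Zephyr), (21, Vic, 6, 25, 34, Gamma), (21, Vic, 6, 6, 40, Zephyr)}
π[qty, pname, pid]: project onto (qty, pname, pid) (6 duplicate(s) eliminated) → {(17, Lyra, 16), (21, Gamma, 25), (21, Zephyr, 6)}

{(17, Lyra, 16), (21, Gamma, 25), (21, Zephyr, 6)}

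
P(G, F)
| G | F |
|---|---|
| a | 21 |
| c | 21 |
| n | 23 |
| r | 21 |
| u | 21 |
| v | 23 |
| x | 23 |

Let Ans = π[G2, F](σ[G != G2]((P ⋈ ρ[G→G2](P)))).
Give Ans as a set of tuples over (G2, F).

ρ[G→G2]: schema becomes (G2, F); tuples unchanged.
Joining P and ρ[G→G2](P) on F yields {(a, 21, a), (a, 21, c), (a, 21, r), (a, 21, u), (c, 21, a), (c, 21, c), (c, 21, r), (c, 21, u), (n, 23, n), (n, 23, v), (n, 23, x), (r, 21, a), (r, 21, c), (r, 21, r), (r, 21, u), (u, 21, a), (u, 21, c), (u, 21, r), (u, 21, u), (v, 23, n), (v, 23, v), (v, 23, x), (x, 23, n), (x, 23, v), (x, 23, x)}.
Apply σ_{G != G2}; surviving tuples: {(a, 21, c), (a, 21, r), (a, 21, u), (c, 21, a), (c, 21, r), (c, 21, u), (n, 23, v), (n, 23, x), (r, 21, a), (r, 21, c), (r, 21, u), (u, 21, a), (u, 21, c), (u, 21, r), (v, 23, n), (v, 23, x), (x, 23, n), (x, 23, v)}
π_{G2, F} gives {(a, 21), (c, 21), (n, 23), (r, 21), (u, 21), (v, 23), (x, 23)} (11 duplicate(s) eliminated).

{(a, 21), (c, 21), (n, 23), (r, 21), (u, 21), (v, 23), (x, 23)}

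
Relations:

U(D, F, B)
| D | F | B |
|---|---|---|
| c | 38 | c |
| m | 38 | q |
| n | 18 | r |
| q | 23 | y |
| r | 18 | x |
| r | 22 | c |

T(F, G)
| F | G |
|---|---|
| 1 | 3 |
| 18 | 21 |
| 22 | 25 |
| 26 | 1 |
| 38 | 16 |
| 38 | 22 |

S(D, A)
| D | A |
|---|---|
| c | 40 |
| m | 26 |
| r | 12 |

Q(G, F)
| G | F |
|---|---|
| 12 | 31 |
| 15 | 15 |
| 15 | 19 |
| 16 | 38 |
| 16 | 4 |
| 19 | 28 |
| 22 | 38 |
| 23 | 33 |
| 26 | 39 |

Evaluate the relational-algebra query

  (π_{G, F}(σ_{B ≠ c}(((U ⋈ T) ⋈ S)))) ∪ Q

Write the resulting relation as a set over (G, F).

Joining U and T on F yields {(c, 38, c, 16), (c, 38, c, 22), (m, 38, q, 16), (m, 38, q, 22), (n, 18, r, 21), (r, 18, x, 21), (r, 22, c, 25)}.
Joining (U ⋈ T) and S on D yields {(c, 38, c, 16, 40), (c, 38, c, 22, 40), (m, 38, q, 16, 26), (m, 38, q, 22, 26), (r, 18, x, 21, 12), (r, 22, c, 25, 12)}.
Filtering on B ≠ c leaves {(m, 38, q, 16, 26), (m, 38, q, 22, 26), (r, 18, x, 21, 12)}.
π[G, F]: project onto (G, F) → {(16, 38), (21, 18), (22, 38)}
Set union of the two operands is {(12, 31), (15, 15), (15, 19), (16, 38), (16, 4), (19, 28), (21, 18), (22, 38), (23, 33), (26, 39)}.

{(12, 31), (15, 15), (15, 19), (16, 38), (16, 4), (19, 28), (21, 18), (22, 38), (23, 33), (26, 39)}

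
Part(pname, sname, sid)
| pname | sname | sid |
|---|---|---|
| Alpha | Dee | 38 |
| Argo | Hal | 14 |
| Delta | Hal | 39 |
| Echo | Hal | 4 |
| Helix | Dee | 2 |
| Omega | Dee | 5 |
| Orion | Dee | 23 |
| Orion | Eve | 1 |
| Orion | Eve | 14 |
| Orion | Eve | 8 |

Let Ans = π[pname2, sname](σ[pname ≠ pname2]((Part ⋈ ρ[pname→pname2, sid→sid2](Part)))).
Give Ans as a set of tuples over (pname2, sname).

ρ[pname→pname2, sid→sid2]: schema becomes (pname2, sname, sid2); tuples unchanged.
Joining Part and ρ[pname→pname2, sid→sid2](Part) on sname yields {(Alpha, Dee, 38, Alpha, 38), (Alpha, Dee, 38, Helix, 2), (Alpha, Dee, 38, Omega, 5), (Alpha, Dee, 38, Orion, 23), (Argo, Hal, 14, Argo, 14), (Argo, Hal, 14, Delta, 39), (Argo, Hal, 14, Echo, 4), (Delta, Hal, 39, Argo, 14), (Delta, Hal, 39, Delta, 39), (Delta, Hal, 39, Echo, 4), (Echo, Hal, 4, Argo, 14), (Echo, Hal, 4, Delta, 39), (Echo, Hal, 4, Echo, 4), (Helix, Dee, 2, Alpha, 38), (Helix, Dee, 2, Helix, 2), (Helix, Dee, 2, Omega, 5), (Helix, Dee, 2, Orion, 23), (Omega, Dee, 5, Alpha, 38), (Omega, Dee, 5, Helix, 2), (Omega, Dee, 5, Omega, 5), (Omega, Dee, 5, Orion, 23), (Orion, Dee, 23, Alpha, 38), (Orion, Dee, 23, Helix, 2), (Orion, Dee, 23, Omega, 5), (Orion, Dee, 23, Orion, 23), (Orion, Eve, 1, Orion, 1), (Orion, Eve, 1, Orion, 14), (Orion, Eve, 1, Orion, 8), (Orion, Eve, 14, Orion, 1), (Orion, Eve, 14, Orion, 14), (Orion, Eve, 14, Orion, 8), (Orion, Eve, 8, Orion, 1), (Orion, Eve, 8, Orion, 14), (Orion, Eve, 8, Orion, 8)}.
Selection pname ≠ pname2: {(Alpha, Dee, 38, Helix, 2), (Alpha, Dee, 38, Omega, 5), (Alpha, Dee, 38, Orion, 23), (Argo, Hal, 14, Delta, 39), (Argo, Hal, 14, Echo, 4), (Delta, Hal, 39, Argo, 14), (Delta, Hal, 39, Echo, 4), (Echo, Hal, 4, Argo, 14), (Echo, Hal, 4, Delta, 39), (Helix, Dee, 2, Alpha, 38), (Helix, Dee, 2, Omega, 5), (Helix, Dee, 2, Orion, 23), (Omega, Dee, 5, Alpha, 38), (Omega, Dee, 5, Helix, 2), (Omega, Dee, 5, Orion, 23), (Orion, Dee, 23, Alpha, 38), (Orion, Dee, 23, Helix, 2), (Orion, Dee, 23, Omega, 5)}
Projecting to pname2, sname (11 duplicate(s) eliminated): {(Alpha, Dee), (Argo, Hal), (Delta, Hal), (Echo, Hal), (Helix, Dee), (Omega, Dee), (Orion, Dee)}

{(Alpha, Dee), (Argo, Hal), (Delta, Hal), (Echo, Hal), (Helix, Dee), (Omega, Dee), (Orion, Dee)}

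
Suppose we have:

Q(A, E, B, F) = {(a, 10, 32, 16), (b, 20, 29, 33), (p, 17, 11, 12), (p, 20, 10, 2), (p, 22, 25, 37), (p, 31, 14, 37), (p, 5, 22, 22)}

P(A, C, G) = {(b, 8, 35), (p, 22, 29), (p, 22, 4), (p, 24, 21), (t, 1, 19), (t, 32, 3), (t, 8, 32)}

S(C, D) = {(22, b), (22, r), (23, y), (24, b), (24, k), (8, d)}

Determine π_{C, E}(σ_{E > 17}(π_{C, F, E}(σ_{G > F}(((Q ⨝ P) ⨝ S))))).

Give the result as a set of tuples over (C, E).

{(22, 20), (24, 20), (8, 20)}

Joining Q and P on A yields {(b, 20, 29, 33, 8, 35), (p, 17, 11, 12, 22, 29), (p, 17, 11, 12, 22, 4), (p, 17, 11, 12, 24, 21), (p, 20, 10, 2, 22, 29), (p, 20, 10, 2, 22, 4), (p, 20, 10, 2, 24, 21), (p, 22, 25, 37, 22, 29), (p, 22, 25, 37, 22, 4), (p, 22, 25, 37, 24, 21), (p, 31, 14, 37, 22, 29), (p, 31, 14, 37, 22, 4), (p, 31, 14, 37, 24, 21), (p, 5, 22, 22, 22, 29), (p, 5, 22, 22, 22, 4), (p, 5, 22, 22, 24, 21)}.
Joining (Q ⨝ P) and S on C yields {(b, 20, 29, 33, 8, 35, d), (p, 17, 11, 12, 22, 29, b), (p, 17, 11, 12, 22, 29, r), (p, 17, 11, 12, 22, 4, b), (p, 17, 11, 12, 22, 4, r), (p, 17, 11, 12, 24, 21, b), (p, 17, 11, 12, 24, 21, k), (p, 20, 10, 2, 22, 29, b), (p, 20, 10, 2, 22, 29, r), (p, 20, 10, 2, 22, 4, b), (p, 20, 10, 2, 22, 4, r), (p, 20, 10, 2, 24, 21, b), (p, 20, 10, 2, 24, 21, k), (p, 22, 25, 37, 22, 29, b), (p, 22, 25, 37, 22, 29, r), (p, 22, 25, 37, 22, 4, b), (p, 22, 25, 37, 22, 4, r), (p, 22, 25, 37, 24, 21, b), (p, 22, 25, 37, 24, 21, k), (p, 31, 14, 37, 22, 29, b), (p, 31, 14, 37, 22, 29, r), (p, 31, 14, 37, 22, 4, b), (p, 31, 14, 37, 22, 4, r), (p, 31, 14, 37, 24, 21, b), (p, 31, 14, 37, 24, 21, k), (p, 5, 22, 22, 22, 29, b), (p, 5, 22, 22, 22, 29, r), (p, 5, 22, 22, 22, 4, b), (p, 5, 22, 22, 22, 4, r), (p, 5, 22, 22, 24, 21, b), (p, 5, 22, 22, 24, 21, k)}.
σ[G > F]: keep tuples satisfying G > F → {(b, 20, 29, 33, 8, 35, d), (p, 17, 11, 12, 22, 29, b), (p, 17, 11, 12, 22, 29, r), (p, 17, 11, 12, 24, 21, b), (p, 17, 11, 12, 24, 21, k), (p, 20, 10, 2, 22, 29, b), (p, 20, 10, 2, 22, 29, r), (p, 20, 10, 2, 22, 4, b), (p, 20, 10, 2, 22, 4, r), (p, 20, 10, 2, 24, 21, b), (p, 20, 10, 2, 24, 21, k), (p, 5, 22, 22, 22, 29, b), (p, 5, 22, 22, 22, 29, r)}
π_{C, F, E} gives {(22, 12, 17), (22, 2, 20), (22, 22, 5), (24, 12, 17), (24, 2, 20), (8, 33, 20)} (7 duplicate(s) eliminated).
σ[E > 17]: keep tuples satisfying E > 17 → {(22, 2, 20), (24, 2, 20), (8, 33, 20)}
π_{C, E} gives {(22, 20), (24, 20), (8, 20)}.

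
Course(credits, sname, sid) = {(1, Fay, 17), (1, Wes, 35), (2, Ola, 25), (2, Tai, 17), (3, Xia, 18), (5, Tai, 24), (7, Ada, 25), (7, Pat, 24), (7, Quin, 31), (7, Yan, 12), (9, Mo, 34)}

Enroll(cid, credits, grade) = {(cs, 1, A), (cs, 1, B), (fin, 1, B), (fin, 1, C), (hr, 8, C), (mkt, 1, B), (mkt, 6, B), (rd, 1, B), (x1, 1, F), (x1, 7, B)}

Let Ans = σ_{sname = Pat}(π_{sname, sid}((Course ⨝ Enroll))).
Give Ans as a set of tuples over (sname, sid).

{(Pat, 24)}

Joining Course and Enroll on credits yields {(1, Fay, 17, cs, A), (1, Fay, 17, cs, B), (1, Fay, 17, fin, B), (1, Fay, 17, fin, C), (1, Fay, 17, mkt, B), (1, Fay, 17, rd, B), (1, Fay, 17, x1, F), (1, Wes, 35, cs, A), (1, Wes, 35, cs, B), (1, Wes, 35, fin, B), (1, Wes, 35, fin, C), (1, Wes, 35, mkt, B), (1, Wes, 35, rd, B), (1, Wes, 35, x1, F), (7, Ada, 25, x1, B), (7, Pat, 24, x1, B), (7, Quin, 31, x1, B), (7, Yan, 12, x1, B)}.
Projecting to sname, sid (12 duplicate(s) eliminated): {(Ada, 25), (Fay, 17), (Pat, 24), (Quin, 31), (Wes, 35), (Yan, 12)}
σ[sname = Pat]: keep tuples satisfying sname = Pat → {(Pat, 24)}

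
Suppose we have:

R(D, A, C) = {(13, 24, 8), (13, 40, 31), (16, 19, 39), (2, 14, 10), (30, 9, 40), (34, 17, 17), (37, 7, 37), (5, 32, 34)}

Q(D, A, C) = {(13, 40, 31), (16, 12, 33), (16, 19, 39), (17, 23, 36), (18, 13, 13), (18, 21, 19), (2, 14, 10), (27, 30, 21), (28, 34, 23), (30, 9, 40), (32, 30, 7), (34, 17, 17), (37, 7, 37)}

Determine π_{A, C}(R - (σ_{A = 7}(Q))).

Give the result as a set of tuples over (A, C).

Selection A = 7: {(37, 7, 37)}
Difference: {(13, 24, 8), (13, 40, 31), (16, 19, 39), (2, 14, 10), (30, 9, 40), (34, 17, 17), (37, 7, 37), (5, 32, 34)} with {(37, 7, 37)} → {(13, 24, 8), (13, 40, 31), (16, 19, 39), (2, 14, 10), (30, 9, 40), (34, 17, 17), (5, 32, 34)}
π[A, C]: project onto (A, C) → {(14, 10), (17, 17), (19, 39), (24, 8), (32, 34), (40, 31), (9, 40)}

{(14, 10), (17, 17), (19, 39), (24, 8), (32, 34), (40, 31), (9, 40)}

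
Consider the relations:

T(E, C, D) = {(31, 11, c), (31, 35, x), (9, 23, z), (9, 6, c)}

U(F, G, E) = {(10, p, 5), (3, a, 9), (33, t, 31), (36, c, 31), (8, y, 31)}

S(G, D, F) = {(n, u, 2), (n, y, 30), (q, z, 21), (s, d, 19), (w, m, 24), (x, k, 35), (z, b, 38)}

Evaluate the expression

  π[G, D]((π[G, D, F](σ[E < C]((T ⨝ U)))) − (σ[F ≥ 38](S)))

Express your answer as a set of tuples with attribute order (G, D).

Natural join on E: {(31, 11, c, 33, t), (31, 11, c, 36, c), (31, 11, c, 8, y), (31, 35, x, 33, t), (31, 35, x, 36, c), (31, 35, x, 8, y), (9, 23, z, 3, a), (9, 6, c, 3, a)}
Apply σ_{E < C}; surviving tuples: {(31, 35, x, 33, t), (31, 35, x, 36, c), (31, 35, x, 8, y), (9, 23, z, 3, a)}
π_{G, D, F} gives {(a, z, 3), (c, x, 36), (t, x, 33), (y, x, 8)}.
Apply σ_{F ≥ 38}; surviving tuples: {(z, b, 38)}
Difference: {(a, z, 3), (c, x, 36), (t, x, 33), (y, x, 8)} with {(z, b, 38)} → {(a, z, 3), (c, x, 36), (t, x, 33), (y, x, 8)}
π_{G, D} gives {(a, z), (c, x), (t, x), (y, x)}.

{(a, z), (c, x), (t, x), (y, x)}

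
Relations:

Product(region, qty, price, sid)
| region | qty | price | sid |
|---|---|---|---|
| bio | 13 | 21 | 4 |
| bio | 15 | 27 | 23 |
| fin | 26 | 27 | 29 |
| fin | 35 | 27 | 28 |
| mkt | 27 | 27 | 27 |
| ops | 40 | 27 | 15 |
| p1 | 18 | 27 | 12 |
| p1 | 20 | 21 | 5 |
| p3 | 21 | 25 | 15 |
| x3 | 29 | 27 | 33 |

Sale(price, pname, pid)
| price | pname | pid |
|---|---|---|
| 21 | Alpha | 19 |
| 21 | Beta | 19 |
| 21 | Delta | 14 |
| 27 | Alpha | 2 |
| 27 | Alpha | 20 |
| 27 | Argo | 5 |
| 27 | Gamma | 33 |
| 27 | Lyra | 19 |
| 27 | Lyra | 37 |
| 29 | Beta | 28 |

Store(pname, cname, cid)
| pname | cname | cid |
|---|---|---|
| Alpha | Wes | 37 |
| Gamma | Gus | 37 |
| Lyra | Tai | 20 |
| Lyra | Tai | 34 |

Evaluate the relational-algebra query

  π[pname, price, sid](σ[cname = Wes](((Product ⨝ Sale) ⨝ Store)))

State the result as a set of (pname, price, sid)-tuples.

Joining Product and Sale on price yields {(bio, 13, 21, 4, Alpha, 19), (bio, 13, 21, 4, Beta, 19), (bio, 13, 21, 4, Delta, 14), (bio, 15, 27, 23, Alpha, 2), (bio, 15, 27, 23, Alpha, 20), (bio, 15, 27, 23, Argo, 5), (bio, 15, 27, 23, Gamma, 33), (bio, 15, 27, 23, Lyra, 19), (bio, 15, 27, 23, Lyra, 37), (fin, 26, 27, 29, Alpha, 2), (fin, 26, 27, 29, Alpha, 20), (fin, 26, 27, 29, Argo, 5), (fin, 26, 27, 29, Gamma, 33), (fin, 26, 27, 29, Lyra, 19), (fin, 26, 27, 29, Lyra, 37), (fin, 35, 27, 28, Alpha, 2), (fin, 35, 27, 28, Alpha, 20), (fin, 35, 27, 28, Argo, 5), (fin, 35, 27, 28, Gamma, 33), (fin, 35, 27, 28, Lyra, 19), (fin, 35, 27, 28, Lyra, 37), (mkt, 27, 27, 27, Alpha, 2), (mkt, 27, 27, 27, Alpha, 20), (mkt, 27, 27, 27, Argo, 5), (mkt, 27, 27, 27, Gamma, 33), (mkt, 27, 27, 27, Lyra, 19), (mkt, 27, 27, 27, Lyra, 37), (ops, 40, 27, 15, Alpha, 2), (ops, 40, 27, 15, Alpha, 20), (ops, 40, 27, 15, Argo, 5), (ops, 40, 27, 15, Gamma, 33), (ops, 40, 27, 15, Lyra, 19), (ops, 40, 27, 15, Lyra, 37), (p1, 18, 27, 12, Alpha, 2), (p1, 18, 27, 12, Alpha, 20), (p1, 18, 27, 12, Argo, 5), (p1, 18, 27, 12, Gamma, 33), (p1, 18, 27, 12, Lyra, 19), (p1, 18, 27, 12, Lyra, 37), (p1, 20, 21, 5, Alpha, 19), (p1, 20, 21, 5, Beta, 19), (p1, 20, 21, 5, Delta, 14), (x3, 29, 27, 33, Alpha, 2), (x3, 29, 27, 33, Alpha, 20), (x3, 29, 27, 33, Argo, 5), (x3, 29, 27, 33, Gamma, 33), (x3, 29, 27, 33, Lyra, 19), (x3, 29, 27, 33, Lyra, 37)}.
Joining (Product ⨝ Sale) and Store on pname yields {(bio, 13, 21, 4, Alpha, 19, Wes, 37), (bio, 15, 27, 23, Alpha, 2, Wes, 37), (bio, 15, 27, 23, Alpha, 20, Wes, 37), (bio, 15, 27, 23, Gamma, 33, Gus, 37), (bio, 15, 27, 23, Lyra, 19, Tai, 20), (bio, 15, 27, 23, Lyra, 19, Tai, 34), (bio, 15, 27, 23, Lyra, 37, Tai, 20), (bio, 15, 27, 23, Lyra, 37, Tai, 34), (fin, 26, 27, 29, Alpha, 2, Wes, 37), (fin, 26, 27, 29, Alpha, 20, Wes, 37), (fin, 26, 27, 29, Gamma, 33, Gus, 37), (fin, 26, 27, 29, Lyra, 19, Tai, 20), (fin, 26, 27, 29, Lyra, 19, Tai, 34), (fin, 26, 27, 29, Lyra, 37, Tai, 20), (fin, 26, 27, 29, Lyra, 37, Tai, 34), (fin, 35, 27, 28, Alpha, 2, Wes, 37), (fin, 35, 27, 28, Alpha, 20, Wes, 37), (fin, 35, 27, 28, Gamma, 33, Gus, 37), (fin, 35, 27, 28, Lyra, 19, Tai, 20), (fin, 35, 27, 28, Lyra, 19, Tai, 34), (fin, 35, 27, 28, Lyra, 37, Tai, 20), (fin, 35, 27, 28, Lyra, 37, Tai, 34), (mkt, 27, 27, 27, Alpha, 2, Wes, 37), (mkt, 27, 27, 27, Alpha, 20, Wes, 37), (mkt, 27, 27, 27, Gamma, 33, Gus, 37), (mkt, 27, 27, 27, Lyra, 19, Tai, 20), (mkt, 27, 27, 27, Lyra, 19, Tai, 34), (mkt, 27, 27, 27, Lyra, 37, Tai, 20), (mkt, 27, 27, 27, Lyra, 37, Tai, 34), (ops, 40, 27, 15, Alpha, 2, Wes, 37), (ops, 40, 27, 15, Alpha, 20, Wes, 37), (ops, 40, 27, 15, Gamma, 33, Gus, 37), (ops, 40, 27, 15, Lyra, 19, Tai, 20), (ops, 40, 27, 15, Lyra, 19, Tai, 34), (ops, 40, 27, 15, Lyra, 37, Tai, 20), (ops, 40, 27, 15, Lyra, 37, Tai, 34), (p1, 18, 27, 12, Alpha, 2, Wes, 37), (p1, 18, 27, 12, Alpha, 20, Wes, 37), (p1, 18, 27, 12, Gamma, 33, Gus, 37), (p1, 18, 27, 12, Lyra, 19, Tai, 20), (p1, 18, 27, 12, Lyra, 19, Tai, 34), (p1, 18, 27, 12, Lyra, 37, Tai, 20), (p1, 18, 27, 12, Lyra, 37, Tai, 34), (p1, 20, 21, 5, Alpha, 19, Wes, 37), (x3, 29, 27, 33, Alpha, 2, Wes, 37), (x3, 29, 27, 33, Alpha, 20, Wes, 37), (x3, 29, 27, 33, Gamma, 33, Gus, 37), (x3, 29, 27, 33, Lyra, 19, Tai, 20), (x3, 29, 27, 33, Lyra, 19, Tai, 34), (x3, 29, 27, 33, Lyra, 37, Tai, 20), (x3, 29, 27, 33, Lyra, 37, Tai, 34)}.
Filtering on cname = Wes leaves {(bio, 13, 21, 4, Alpha, 19, Wes, 37), (bio, 15, 27, 23, Alpha, 2, Wes, 37), (bio, 15, 27, 23, Alpha, 20, Wes, 37), (fin, 26, 27, 29, Alpha, 2, Wes, 37), (fin, 26, 27, 29, Alpha, 20, Wes, 37), (fin, 35, 27, 28, Alpha, 2, Wes, 37), (fin, 35, 27, 28, Alpha, 20, Wes, 37), (mkt, 27, 27, 27, Alpha, 2, Wes, 37), (mkt, 27, 27, 27, Alpha, 20, Wes, 37), (ops, 40, 27, 15, Alpha, 2, Wes, 37), (ops, 40, 27, 15, Alpha, 20, Wes, 37), (p1, 18, 27, 12, Alpha, 2, Wes, 37), (p1, 18, 27, 12, Alpha, 20, Wes, 37), (p1, 20, 21, 5, Alpha, 19, Wes, 37), (x3, 29, 27, 33, Alpha, 2, Wes, 37), (x3, 29, 27, 33, Alpha, 20, Wes, 37)}.
Projecting to pname, price, sid (7 duplicate(s) eliminated): {(Alpha, 21, 4), (Alpha, 21, 5), (Alpha, 27, 12), (Alpha, 27, 15), (Alpha, 27, 23), (Alpha, 27, 27), (Alpha, 27, 28), (Alpha, 27, 29), (Alpha, 27, 33)}

{(Alpha, 21, 4), (Alpha, 21, 5), (Alpha, 27, 12), (Alpha, 27, 15), (Alpha, 27, 23), (Alpha, 27, 27), (Alpha, 27, 28), (Alpha, 27, 29), (Alpha, 27, 33)}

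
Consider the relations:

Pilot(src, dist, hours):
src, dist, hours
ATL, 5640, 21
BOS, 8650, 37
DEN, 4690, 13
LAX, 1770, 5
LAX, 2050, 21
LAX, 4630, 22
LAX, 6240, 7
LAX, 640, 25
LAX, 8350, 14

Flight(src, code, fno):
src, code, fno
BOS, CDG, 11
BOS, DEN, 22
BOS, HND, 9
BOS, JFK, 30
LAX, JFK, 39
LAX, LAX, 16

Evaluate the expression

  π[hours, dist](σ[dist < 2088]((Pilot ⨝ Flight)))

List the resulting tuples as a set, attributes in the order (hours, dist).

Joining Pilot and Flight on src yields {(BOS, 8650, 37, CDG, 11), (BOS, 8650, 37, DEN, 22), (BOS, 8650, 37, HND, 9), (BOS, 8650, 37, JFK, 30), (LAX, 1770, 5, JFK, 39), (LAX, 1770, 5, LAX, 16), (LAX, 2050, 21, JFK, 39), (LAX, 2050, 21, LAX, 16), (LAX, 4630, 22, JFK, 39), (LAX, 4630, 22, LAX, 16), (LAX, 6240, 7, JFK, 39), (LAX, 6240, 7, LAX, 16), (LAX, 640, 25, JFK, 39), (LAX, 640, 25, LAX, 16), (LAX, 8350, 14, JFK, 39), (LAX, 8350, 14, LAX, 16)}.
Filtering on dist < 2088 leaves {(LAX, 1770, 5, JFK, 39), (LAX, 1770, 5, LAX, 16), (LAX, 2050, 21, JFK, 39), (LAX, 2050, 21, LAX, 16), (LAX, 640, 25, JFK, 39), (LAX, 640, 25, LAX, 16)}.
Keep only column(s) hours, dist (3 duplicate(s) eliminated): {(21, 2050), (25, 640), (5, 1770)}

{(21, 2050), (25, 640), (5, 1770)}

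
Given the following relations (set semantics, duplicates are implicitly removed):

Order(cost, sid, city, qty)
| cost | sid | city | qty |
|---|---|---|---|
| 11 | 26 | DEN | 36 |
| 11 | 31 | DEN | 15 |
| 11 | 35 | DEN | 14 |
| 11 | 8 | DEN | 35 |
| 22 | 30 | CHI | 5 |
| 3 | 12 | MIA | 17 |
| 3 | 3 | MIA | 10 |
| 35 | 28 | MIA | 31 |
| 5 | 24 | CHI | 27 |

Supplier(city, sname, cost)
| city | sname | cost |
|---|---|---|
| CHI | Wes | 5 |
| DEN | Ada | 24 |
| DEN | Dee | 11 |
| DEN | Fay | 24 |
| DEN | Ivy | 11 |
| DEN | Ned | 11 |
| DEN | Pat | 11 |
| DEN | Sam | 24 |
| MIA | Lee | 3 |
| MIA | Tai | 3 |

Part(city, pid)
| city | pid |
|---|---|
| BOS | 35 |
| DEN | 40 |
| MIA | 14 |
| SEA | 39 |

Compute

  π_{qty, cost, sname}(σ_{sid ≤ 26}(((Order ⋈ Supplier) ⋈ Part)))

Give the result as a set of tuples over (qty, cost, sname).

{(10, 3, Lee), (10, 3, Tai), (17, 3, Lee), (17, 3, Tai), (35, 11, Dee), (35, 11, Ivy), (35, 11, Ned), (35, 11, Pat), (36, 11, Dee), (36, 11, Ivy), (36, 11, Ned), (36, 11, Pat)}

Joining Order and Supplier on cost, city yields {(11, 26, DEN, 36, Dee), (11, 26, DEN, 36, Ivy), (11, 26, DEN, 36, Ned), (11, 26, DEN, 36, Pat), (11, 31, DEN, 15, Dee), (11, 31, DEN, 15, Ivy), (11, 31, DEN, 15, Ned), (11, 31, DEN, 15, Pat), (11, 35, DEN, 14, Dee), (11, 35, DEN, 14, Ivy), (11, 35, DEN, 14, Ned), (11, 35, DEN, 14, Pat), (11, 8, DEN, 35, Dee), (11, 8, DEN, 35, Ivy), (11, 8, DEN, 35, Ned), (11, 8, DEN, 35, Pat), (3, 12, MIA, 17, Lee), (3, 12, MIA, 17, Tai), (3, 3, MIA, 10, Lee), (3, 3, MIA, 10, Tai), (5, 24, CHI, 27, Wes)}.
Joining (Order ⋈ Supplier) and Part on city yields {(11, 26, DEN, 36, Dee, 40), (11, 26, DEN, 36, Ivy, 40), (11, 26, DEN, 36, Ned, 40), (11, 26, DEN, 36, Pat, 40), (11, 31, DEN, 15, Dee, 40), (11, 31, DEN, 15, Ivy, 40), (11, 31, DEN, 15, Ned, 40), (11, 31, DEN, 15, Pat, 40), (11, 35, DEN, 14, Dee, 40), (11, 35, DEN, 14, Ivy, 40), (11, 35, DEN, 14, Ned, 40), (11, 35, DEN, 14, Pat, 40), (11, 8, DEN, 35, Dee, 40), (11, 8, DEN, 35, Ivy, 40), (11, 8, DEN, 35, Ned, 40), (11, 8, DEN, 35, Pat, 40), (3, 12, MIA, 17, Lee, 14), (3, 12, MIA, 17, Tai, 14), (3, 3, MIA, 10, Lee, 14), (3, 3, MIA, 10, Tai, 14)}.
Selection sid ≤ 26: {(11, 26, DEN, 36, Dee, 40), (11, 26, DEN, 36, Ivy, 40), (11, 26, DEN, 36, Ned, 40), (11, 26, DEN, 36, Pat, 40), (11, 8, DEN, 35, Dee, 40), (11, 8, DEN, 35, Ivy, 40), (11, 8, DEN, 35, Ned, 40), (11, 8, DEN, 35, Pat, 40), (3, 12, MIA, 17, Lee, 14), (3, 12, MIA, 17, Tai, 14), (3, 3, MIA, 10, Lee, 14), (3, 3, MIA, 10, Tai, 14)}
Keep only column(s) qty, cost, sname: {(10, 3, Lee), (10, 3, Tai), (17, 3, Lee), (17, 3, Tai), (35, 11, Dee), (35, 11, Ivy), (35, 11, Ned), (35, 11, Pat), (36, 11, Dee), (36, 11, Ivy), (36, 11, Ned), (36, 11, Pat)}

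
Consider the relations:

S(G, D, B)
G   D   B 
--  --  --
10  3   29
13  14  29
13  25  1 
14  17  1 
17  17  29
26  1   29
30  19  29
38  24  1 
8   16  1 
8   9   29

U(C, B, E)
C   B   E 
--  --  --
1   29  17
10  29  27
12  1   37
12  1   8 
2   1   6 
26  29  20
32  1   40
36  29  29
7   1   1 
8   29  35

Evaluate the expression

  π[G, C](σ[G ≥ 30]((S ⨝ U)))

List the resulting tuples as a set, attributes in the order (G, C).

Joining S and U on B yields {(10, 3, 29, 1, 17), (10, 3, 29, 10, 27), (10, 3, 29, 26, 20), (10, 3, 29, 36, 29), (10, 3, 29, 8, 35), (13, 14, 29, 1, 17), (13, 14, 29, 10, 27), (13, 14, 29, 26, 20), (13, 14, 29, 36, 29), (13, 14, 29, 8, 35), (13, 25, 1, 12, 37), (13, 25, 1, 12, 8), (13, 25, 1, 2, 6), (13, 25, 1, 32, 40), (13, 25, 1, 7, 1), (14, 17, 1, 12, 37), (14, 17, 1, 12, 8), (14, 17, 1, 2, 6), (14, 17, 1, 32, 40), (14, 17, 1, 7, 1), (17, 17, 29, 1, 17), (17, 17, 29, 10, 27), (17, 17, 29, 26, 20), (17, 17, 29, 36, 29), (17, 17, 29, 8, 35), (26, 1, 29, 1, 17), (26, 1, 29, 10, 27), (26, 1, 29, 26, 20), (26, 1, 29, 36, 29), (26, 1, 29, 8, 35), (30, 19, 29, 1, 17), (30, 19, 29, 10, 27), (30, 19, 29, 26, 20), (30, 19, 29, 36, 29), (30, 19, 29, 8, 35), (38, 24, 1, 12, 37), (38, 24, 1, 12, 8), (38, 24, 1, 2, 6), (38, 24, 1, 32, 40), (38, 24, 1, 7, 1), (8, 16, 1, 12, 37), (8, 16, 1, 12, 8), (8, 16, 1, 2, 6), (8, 16, 1, 32, 40), (8, 16, 1, 7, 1), (8, 9, 29, 1, 17), (8, 9, 29, 10, 27), (8, 9, 29, 26, 20), (8, 9, 29, 36, 29), (8, 9, 29, 8, 35)}.
Apply σ_{G ≥ 30}; surviving tuples: {(30, 19, 29, 1, 17), (30, 19, 29, 10, 27), (30, 19, 29, 26, 20), (30, 19, 29, 36, 29), (30, 19, 29, 8, 35), (38, 24, 1, 12, 37), (38, 24, 1, 12, 8), (38, 24, 1, 2, 6), (38, 24, 1, 32, 40), (38, 24, 1, 7, 1)}
π_{G, C} gives {(30, 1), (30, 10), (30, 26), (30, 36), (30, 8), (38, 12), (38, 2), (38, 32), (38, 7)} (1 duplicate(s) eliminated).

{(30, 1), (30, 10), (30, 26), (30, 36), (30, 8), (38, 12), (38, 2), (38, 32), (38, 7)}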